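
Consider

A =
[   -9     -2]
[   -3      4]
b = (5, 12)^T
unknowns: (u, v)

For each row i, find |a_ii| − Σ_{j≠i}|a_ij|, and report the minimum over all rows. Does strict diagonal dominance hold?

row 1: |-9| − (2) = 7
row 2: |4| − (3) = 1
minimum over rows = 1 → strictly diagonally dominant (convergence guaranteed)

1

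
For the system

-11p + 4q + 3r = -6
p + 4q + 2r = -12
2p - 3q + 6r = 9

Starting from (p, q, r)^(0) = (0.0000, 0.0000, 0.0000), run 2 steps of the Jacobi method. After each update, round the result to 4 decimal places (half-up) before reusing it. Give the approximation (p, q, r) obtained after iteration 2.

(-0.1364, -3.8864, -0.1818)

Iteration 1:
  p = (-6 - (4)·0.0000 - (3)·0.0000) / (-11) = 0.5455
  q = (-12 - (1)·0.0000 - (2)·0.0000) / (4) = -3.0000
  r = (9 - (2)·0.0000 - (-3)·0.0000) / (6) = 1.5000
Iteration 2:
  p = (-6 - (4)·-3.0000 - (3)·1.5000) / (-11) = -0.1364
  q = (-12 - (1)·0.5455 - (2)·1.5000) / (4) = -3.8864
  r = (9 - (2)·0.5455 - (-3)·-3.0000) / (6) = -0.1818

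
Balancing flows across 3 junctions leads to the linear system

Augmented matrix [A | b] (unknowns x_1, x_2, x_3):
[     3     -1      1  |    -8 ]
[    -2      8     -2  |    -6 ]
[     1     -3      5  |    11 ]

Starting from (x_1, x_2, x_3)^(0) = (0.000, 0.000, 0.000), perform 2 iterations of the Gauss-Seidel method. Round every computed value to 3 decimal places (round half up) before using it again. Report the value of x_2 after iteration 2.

Iteration 1:
  x_1 = (-8 - (-1)·0.000 - (1)·0.000) / (3) = -2.667
  x_2 = (-6 - (-2)·-2.667 - (-2)·0.000) / (8) = -1.417
  x_3 = (11 - (1)·-2.667 - (-3)·-1.417) / (5) = 1.883
Iteration 2:
  x_1 = (-8 - (-1)·-1.417 - (1)·1.883) / (3) = -3.767
  x_2 = (-6 - (-2)·-3.767 - (-2)·1.883) / (8) = -1.221
  x_3 = (11 - (1)·-3.767 - (-3)·-1.221) / (5) = 2.221

-1.221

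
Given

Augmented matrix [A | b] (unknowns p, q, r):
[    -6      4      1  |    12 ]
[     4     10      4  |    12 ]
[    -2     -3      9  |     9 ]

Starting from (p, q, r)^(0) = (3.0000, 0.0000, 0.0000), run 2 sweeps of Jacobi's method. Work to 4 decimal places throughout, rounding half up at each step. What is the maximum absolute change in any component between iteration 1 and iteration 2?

1.3333

Iteration 1:
  p = (12 - (4)·0.0000 - (1)·0.0000) / (-6) = -2.0000
  q = (12 - (4)·3.0000 - (4)·0.0000) / (10) = 0.0000
  r = (9 - (-2)·3.0000 - (-3)·0.0000) / (9) = 1.6667
Iteration 2:
  p = (12 - (4)·0.0000 - (1)·1.6667) / (-6) = -1.7222
  q = (12 - (4)·-2.0000 - (4)·1.6667) / (10) = 1.3333
  r = (9 - (-2)·-2.0000 - (-3)·0.0000) / (9) = 0.5556
Change: (0.2778, 1.3333, -1.1111) → max |·| = 1.3333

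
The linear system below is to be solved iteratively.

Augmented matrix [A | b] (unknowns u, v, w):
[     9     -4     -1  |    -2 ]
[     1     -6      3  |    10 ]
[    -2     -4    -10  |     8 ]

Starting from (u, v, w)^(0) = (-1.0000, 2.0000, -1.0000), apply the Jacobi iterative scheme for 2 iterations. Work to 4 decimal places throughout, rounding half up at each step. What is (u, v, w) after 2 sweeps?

Iteration 1:
  u = (-2 - (-4)·2.0000 - (-1)·-1.0000) / (9) = 0.5556
  v = (10 - (1)·-1.0000 - (3)·-1.0000) / (-6) = -2.3333
  w = (8 - (-2)·-1.0000 - (-4)·2.0000) / (-10) = -1.4000
Iteration 2:
  u = (-2 - (-4)·-2.3333 - (-1)·-1.4000) / (9) = -1.4148
  v = (10 - (1)·0.5556 - (3)·-1.4000) / (-6) = -2.2741
  w = (8 - (-2)·0.5556 - (-4)·-2.3333) / (-10) = 0.0222

(-1.4148, -2.2741, 0.0222)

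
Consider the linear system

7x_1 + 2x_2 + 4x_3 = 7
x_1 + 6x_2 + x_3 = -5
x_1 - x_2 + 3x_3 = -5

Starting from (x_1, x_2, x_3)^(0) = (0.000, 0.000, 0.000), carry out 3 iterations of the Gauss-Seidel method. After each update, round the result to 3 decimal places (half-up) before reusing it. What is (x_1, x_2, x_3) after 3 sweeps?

(2.871, -0.840, -2.904)

Iteration 1:
  x_1 = (7 - (2)·0.000 - (4)·0.000) / (7) = 1.000
  x_2 = (-5 - (1)·1.000 - (1)·0.000) / (6) = -1.000
  x_3 = (-5 - (1)·1.000 - (-1)·-1.000) / (3) = -2.333
Iteration 2:
  x_1 = (7 - (2)·-1.000 - (4)·-2.333) / (7) = 2.619
  x_2 = (-5 - (1)·2.619 - (1)·-2.333) / (6) = -0.881
  x_3 = (-5 - (1)·2.619 - (-1)·-0.881) / (3) = -2.833
Iteration 3:
  x_1 = (7 - (2)·-0.881 - (4)·-2.833) / (7) = 2.871
  x_2 = (-5 - (1)·2.871 - (1)·-2.833) / (6) = -0.840
  x_3 = (-5 - (1)·2.871 - (-1)·-0.840) / (3) = -2.904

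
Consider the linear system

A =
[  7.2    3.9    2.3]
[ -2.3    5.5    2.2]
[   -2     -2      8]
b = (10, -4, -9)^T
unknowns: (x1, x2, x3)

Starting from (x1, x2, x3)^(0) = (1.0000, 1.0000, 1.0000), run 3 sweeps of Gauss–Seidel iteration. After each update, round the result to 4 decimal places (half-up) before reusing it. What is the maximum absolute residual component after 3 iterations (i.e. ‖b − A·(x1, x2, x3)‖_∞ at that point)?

Iteration 1:
  x1 = (10 - (3.9)·1.0000 - (2.3)·1.0000) / (7.2) = 0.5278
  x2 = (-4 - (-2.3)·0.5278 - (2.2)·1.0000) / (5.5) = -0.9066
  x3 = (-9 - (-2)·0.5278 - (-2)·-0.9066) / (8) = -1.2197
Iteration 2:
  x1 = (10 - (3.9)·-0.9066 - (2.3)·-1.2197) / (7.2) = 2.2696
  x2 = (-4 - (-2.3)·2.2696 - (2.2)·-1.2197) / (5.5) = 0.7097
  x3 = (-9 - (-2)·2.2696 - (-2)·0.7097) / (8) = -0.3802
Iteration 3:
  x1 = (10 - (3.9)·0.7097 - (2.3)·-0.3802) / (7.2) = 1.1259
  x2 = (-4 - (-2.3)·1.1259 - (2.2)·-0.3802) / (5.5) = -0.1044
  x3 = (-9 - (-2)·1.1259 - (-2)·-0.1044) / (8) = -0.8696
Residual b − A·x = (4.3008, 1.0769, -0.0002); ∞-norm = 4.3008

4.3008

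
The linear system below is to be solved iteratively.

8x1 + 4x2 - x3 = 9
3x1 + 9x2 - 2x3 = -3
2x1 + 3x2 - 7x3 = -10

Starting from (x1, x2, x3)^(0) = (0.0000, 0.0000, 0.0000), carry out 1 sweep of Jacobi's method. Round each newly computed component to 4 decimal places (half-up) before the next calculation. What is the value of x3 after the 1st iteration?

Iteration 1:
  x1 = (9 - (4)·0.0000 - (-1)·0.0000) / (8) = 1.1250
  x2 = (-3 - (3)·0.0000 - (-2)·0.0000) / (9) = -0.3333
  x3 = (-10 - (2)·0.0000 - (3)·0.0000) / (-7) = 1.4286

1.4286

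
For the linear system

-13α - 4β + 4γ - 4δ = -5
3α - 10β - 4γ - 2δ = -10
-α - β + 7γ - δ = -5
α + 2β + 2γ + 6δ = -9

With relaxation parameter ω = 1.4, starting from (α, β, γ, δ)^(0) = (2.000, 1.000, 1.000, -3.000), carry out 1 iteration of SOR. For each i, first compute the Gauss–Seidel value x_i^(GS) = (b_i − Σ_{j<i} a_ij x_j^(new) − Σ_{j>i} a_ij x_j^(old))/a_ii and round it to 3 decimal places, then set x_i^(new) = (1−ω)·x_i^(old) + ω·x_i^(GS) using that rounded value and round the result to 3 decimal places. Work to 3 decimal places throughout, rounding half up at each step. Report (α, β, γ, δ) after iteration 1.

Iteration 1:
  α: GS value = (-5 - (-4)·1.000 - (4)·1.000 - (-4)·-3.000) / (-13) = 1.308;  α ← (1−ω)·2.000 + ω·1.308 = 1.031
  β: GS value = (-10 - (3)·1.031 - (-4)·1.000 - (-2)·-3.000) / (-10) = 1.509;  β ← (1−ω)·1.000 + ω·1.509 = 1.713
  γ: GS value = (-5 - (-1)·1.031 - (-1)·1.713 - (-1)·-3.000) / (7) = -0.751;  γ ← (1−ω)·1.000 + ω·-0.751 = -1.451
  δ: GS value = (-9 - (1)·1.031 - (2)·1.713 - (2)·-1.451) / (6) = -1.759;  δ ← (1−ω)·-3.000 + ω·-1.759 = -1.263

(1.031, 1.713, -1.451, -1.263)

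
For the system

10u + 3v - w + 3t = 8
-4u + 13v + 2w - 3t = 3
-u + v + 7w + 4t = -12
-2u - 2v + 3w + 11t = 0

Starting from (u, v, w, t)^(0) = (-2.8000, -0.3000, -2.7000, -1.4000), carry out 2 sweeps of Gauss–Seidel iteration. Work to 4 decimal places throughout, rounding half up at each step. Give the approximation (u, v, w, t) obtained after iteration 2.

Iteration 1:
  u = (8 - (3)·-0.3000 - (-1)·-2.7000 - (3)·-1.4000) / (10) = 1.0400
  v = (3 - (-4)·1.0400 - (2)·-2.7000 - (-3)·-1.4000) / (13) = 0.6431
  w = (-12 - (-1)·1.0400 - (1)·0.6431 - (4)·-1.4000) / (7) = -0.8576
  t = (0 - (-2)·1.0400 - (-2)·0.6431 - (3)·-0.8576) / (11) = 0.5399
Iteration 2:
  u = (8 - (3)·0.6431 - (-1)·-0.8576 - (3)·0.5399) / (10) = 0.3593
  v = (3 - (-4)·0.3593 - (2)·-0.8576 - (-3)·0.5399) / (13) = 0.5979
  w = (-12 - (-1)·0.3593 - (1)·0.5979 - (4)·0.5399) / (7) = -2.0569
  t = (0 - (-2)·0.3593 - (-2)·0.5979 - (3)·-2.0569) / (11) = 0.7350

(0.3593, 0.5979, -2.0569, 0.7350)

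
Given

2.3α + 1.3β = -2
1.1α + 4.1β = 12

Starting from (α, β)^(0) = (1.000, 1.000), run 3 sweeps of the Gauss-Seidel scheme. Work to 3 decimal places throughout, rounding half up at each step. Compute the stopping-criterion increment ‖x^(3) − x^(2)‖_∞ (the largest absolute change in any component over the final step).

Iteration 1:
  α = (-2 - (1.3)·1.000) / (2.3) = -1.435
  β = (12 - (1.1)·-1.435) / (4.1) = 3.312
Iteration 2:
  α = (-2 - (1.3)·3.312) / (2.3) = -2.742
  β = (12 - (1.1)·-2.742) / (4.1) = 3.662
Iteration 3:
  α = (-2 - (1.3)·3.662) / (2.3) = -2.939
  β = (12 - (1.1)·-2.939) / (4.1) = 3.715
Change: (-0.197, 0.053) → max |·| = 0.197

0.197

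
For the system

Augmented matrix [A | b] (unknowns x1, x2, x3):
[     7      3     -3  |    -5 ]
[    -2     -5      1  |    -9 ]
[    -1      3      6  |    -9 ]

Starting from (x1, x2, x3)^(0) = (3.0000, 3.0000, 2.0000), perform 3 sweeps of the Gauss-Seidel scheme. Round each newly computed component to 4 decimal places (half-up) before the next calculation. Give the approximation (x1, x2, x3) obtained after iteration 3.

(-3.1601, 2.4136, -3.2335)

Iteration 1:
  x1 = (-5 - (3)·3.0000 - (-3)·2.0000) / (7) = -1.1429
  x2 = (-9 - (-2)·-1.1429 - (1)·2.0000) / (-5) = 2.6572
  x3 = (-9 - (-1)·-1.1429 - (3)·2.6572) / (6) = -3.0191
Iteration 2:
  x1 = (-5 - (3)·2.6572 - (-3)·-3.0191) / (7) = -3.1470
  x2 = (-9 - (-2)·-3.1470 - (1)·-3.0191) / (-5) = 2.4550
  x3 = (-9 - (-1)·-3.1470 - (3)·2.4550) / (6) = -3.2520
Iteration 3:
  x1 = (-5 - (3)·2.4550 - (-3)·-3.2520) / (7) = -3.1601
  x2 = (-9 - (-2)·-3.1601 - (1)·-3.2520) / (-5) = 2.4136
  x3 = (-9 - (-1)·-3.1601 - (3)·2.4136) / (6) = -3.2335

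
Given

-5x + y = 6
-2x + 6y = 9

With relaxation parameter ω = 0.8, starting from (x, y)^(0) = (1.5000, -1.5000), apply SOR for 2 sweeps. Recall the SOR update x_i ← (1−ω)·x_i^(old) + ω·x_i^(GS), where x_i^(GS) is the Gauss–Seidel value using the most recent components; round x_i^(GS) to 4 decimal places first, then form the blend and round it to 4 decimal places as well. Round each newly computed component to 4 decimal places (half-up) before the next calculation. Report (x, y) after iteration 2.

(-1.0344, 1.0562)

Iteration 1:
  x: GS value = (6 - (1)·-1.5000) / (-5) = -1.5000;  x ← (1−ω)·1.5000 + ω·-1.5000 = -0.9000
  y: GS value = (9 - (-2)·-0.9000) / (6) = 1.2000;  y ← (1−ω)·-1.5000 + ω·1.2000 = 0.6600
Iteration 2:
  x: GS value = (6 - (1)·0.6600) / (-5) = -1.0680;  x ← (1−ω)·-0.9000 + ω·-1.0680 = -1.0344
  y: GS value = (9 - (-2)·-1.0344) / (6) = 1.1552;  y ← (1−ω)·0.6600 + ω·1.1552 = 1.0562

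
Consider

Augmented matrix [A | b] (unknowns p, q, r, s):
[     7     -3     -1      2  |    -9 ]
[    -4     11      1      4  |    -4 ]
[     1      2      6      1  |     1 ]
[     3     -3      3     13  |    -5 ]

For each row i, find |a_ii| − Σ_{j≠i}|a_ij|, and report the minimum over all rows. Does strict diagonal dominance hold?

row 1: |7| − (3+1+2) = 1
row 2: |11| − (4+1+4) = 2
row 3: |6| − (1+2+1) = 2
row 4: |13| − (3+3+3) = 4
minimum over rows = 1 → strictly diagonally dominant (convergence guaranteed)

1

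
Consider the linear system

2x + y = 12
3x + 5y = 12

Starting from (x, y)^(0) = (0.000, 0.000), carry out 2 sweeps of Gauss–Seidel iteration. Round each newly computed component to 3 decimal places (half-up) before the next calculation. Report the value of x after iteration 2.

6.600

Iteration 1:
  x = (12 - (1)·0.000) / (2) = 6.000
  y = (12 - (3)·6.000) / (5) = -1.200
Iteration 2:
  x = (12 - (1)·-1.200) / (2) = 6.600
  y = (12 - (3)·6.600) / (5) = -1.560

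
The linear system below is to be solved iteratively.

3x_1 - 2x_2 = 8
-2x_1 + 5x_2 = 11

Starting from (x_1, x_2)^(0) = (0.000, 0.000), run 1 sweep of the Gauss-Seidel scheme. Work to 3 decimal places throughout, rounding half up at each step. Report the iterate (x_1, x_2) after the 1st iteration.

Iteration 1:
  x_1 = (8 - (-2)·0.000) / (3) = 2.667
  x_2 = (11 - (-2)·2.667) / (5) = 3.267

(2.667, 3.267)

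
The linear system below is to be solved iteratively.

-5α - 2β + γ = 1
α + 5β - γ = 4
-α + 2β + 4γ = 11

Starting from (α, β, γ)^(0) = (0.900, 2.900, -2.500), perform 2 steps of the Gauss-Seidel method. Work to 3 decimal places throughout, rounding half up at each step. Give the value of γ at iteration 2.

2.127

Iteration 1:
  α = (1 - (-2)·2.900 - (1)·-2.500) / (-5) = -1.860
  β = (4 - (1)·-1.860 - (-1)·-2.500) / (5) = 0.672
  γ = (11 - (-1)·-1.860 - (2)·0.672) / (4) = 1.949
Iteration 2:
  α = (1 - (-2)·0.672 - (1)·1.949) / (-5) = -0.079
  β = (4 - (1)·-0.079 - (-1)·1.949) / (5) = 1.206
  γ = (11 - (-1)·-0.079 - (2)·1.206) / (4) = 2.127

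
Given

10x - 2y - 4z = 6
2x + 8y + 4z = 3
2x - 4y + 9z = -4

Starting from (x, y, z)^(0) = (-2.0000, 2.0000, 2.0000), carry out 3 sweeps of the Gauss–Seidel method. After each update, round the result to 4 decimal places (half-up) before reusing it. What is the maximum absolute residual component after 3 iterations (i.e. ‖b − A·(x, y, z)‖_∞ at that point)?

Iteration 1:
  x = (6 - (-2)·2.0000 - (-4)·2.0000) / (10) = 1.8000
  y = (3 - (2)·1.8000 - (4)·2.0000) / (8) = -1.0750
  z = (-4 - (2)·1.8000 - (-4)·-1.0750) / (9) = -1.3222
Iteration 2:
  x = (6 - (-2)·-1.0750 - (-4)·-1.3222) / (10) = -0.1439
  y = (3 - (2)·-0.1439 - (4)·-1.3222) / (8) = 1.0721
  z = (-4 - (2)·-0.1439 - (-4)·1.0721) / (9) = 0.0640
Iteration 3:
  x = (6 - (-2)·1.0721 - (-4)·0.0640) / (10) = 0.8400
  y = (3 - (2)·0.8400 - (4)·0.0640) / (8) = 0.1330
  z = (-4 - (2)·0.8400 - (-4)·0.1330) / (9) = -0.5720
Residual b − A·x = (-4.4220, 2.5440, 0.0000); ∞-norm = 4.4220

4.4220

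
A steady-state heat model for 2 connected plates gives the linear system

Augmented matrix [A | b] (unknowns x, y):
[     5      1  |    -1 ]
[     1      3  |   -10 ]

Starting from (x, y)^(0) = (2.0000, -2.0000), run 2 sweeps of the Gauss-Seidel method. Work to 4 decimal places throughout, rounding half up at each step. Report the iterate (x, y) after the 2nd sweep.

(0.4800, -3.4933)

Iteration 1:
  x = (-1 - (1)·-2.0000) / (5) = 0.2000
  y = (-10 - (1)·0.2000) / (3) = -3.4000
Iteration 2:
  x = (-1 - (1)·-3.4000) / (5) = 0.4800
  y = (-10 - (1)·0.4800) / (3) = -3.4933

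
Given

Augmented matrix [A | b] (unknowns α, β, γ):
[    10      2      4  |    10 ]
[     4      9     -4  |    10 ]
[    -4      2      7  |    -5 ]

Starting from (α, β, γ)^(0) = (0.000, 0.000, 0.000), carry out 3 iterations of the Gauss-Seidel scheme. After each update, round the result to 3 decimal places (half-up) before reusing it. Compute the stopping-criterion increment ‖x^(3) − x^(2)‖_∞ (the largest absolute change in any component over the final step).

0.013

Iteration 1:
  α = (10 - (2)·0.000 - (4)·0.000) / (10) = 1.000
  β = (10 - (4)·1.000 - (-4)·0.000) / (9) = 0.667
  γ = (-5 - (-4)·1.000 - (2)·0.667) / (7) = -0.333
Iteration 2:
  α = (10 - (2)·0.667 - (4)·-0.333) / (10) = 1.000
  β = (10 - (4)·1.000 - (-4)·-0.333) / (9) = 0.519
  γ = (-5 - (-4)·1.000 - (2)·0.519) / (7) = -0.291
Iteration 3:
  α = (10 - (2)·0.519 - (4)·-0.291) / (10) = 1.013
  β = (10 - (4)·1.013 - (-4)·-0.291) / (9) = 0.532
  γ = (-5 - (-4)·1.013 - (2)·0.532) / (7) = -0.287
Change: (0.013, 0.013, 0.004) → max |·| = 0.013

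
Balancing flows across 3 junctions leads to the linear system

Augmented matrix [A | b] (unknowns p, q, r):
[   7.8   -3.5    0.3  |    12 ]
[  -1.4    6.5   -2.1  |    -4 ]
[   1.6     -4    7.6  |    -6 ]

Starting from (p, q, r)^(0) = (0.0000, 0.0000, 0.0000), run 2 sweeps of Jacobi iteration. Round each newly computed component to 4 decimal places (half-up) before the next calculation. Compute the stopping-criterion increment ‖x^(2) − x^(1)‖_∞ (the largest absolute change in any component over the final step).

Iteration 1:
  p = (12 - (-3.5)·0.0000 - (0.3)·0.0000) / (7.8) = 1.5385
  q = (-4 - (-1.4)·0.0000 - (-2.1)·0.0000) / (6.5) = -0.6154
  r = (-6 - (1.6)·0.0000 - (-4)·0.0000) / (7.6) = -0.7895
Iteration 2:
  p = (12 - (-3.5)·-0.6154 - (0.3)·-0.7895) / (7.8) = 1.2927
  q = (-4 - (-1.4)·1.5385 - (-2.1)·-0.7895) / (6.5) = -0.5391
  r = (-6 - (1.6)·1.5385 - (-4)·-0.6154) / (7.6) = -1.4373
Change: (-0.2458, 0.0763, -0.6478) → max |·| = 0.6478

0.6478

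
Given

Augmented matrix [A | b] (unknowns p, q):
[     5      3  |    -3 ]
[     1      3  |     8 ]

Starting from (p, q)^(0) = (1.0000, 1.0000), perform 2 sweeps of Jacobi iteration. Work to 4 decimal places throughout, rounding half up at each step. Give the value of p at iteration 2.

-2.0000

Iteration 1:
  p = (-3 - (3)·1.0000) / (5) = -1.2000
  q = (8 - (1)·1.0000) / (3) = 2.3333
Iteration 2:
  p = (-3 - (3)·2.3333) / (5) = -2.0000
  q = (8 - (1)·-1.2000) / (3) = 3.0667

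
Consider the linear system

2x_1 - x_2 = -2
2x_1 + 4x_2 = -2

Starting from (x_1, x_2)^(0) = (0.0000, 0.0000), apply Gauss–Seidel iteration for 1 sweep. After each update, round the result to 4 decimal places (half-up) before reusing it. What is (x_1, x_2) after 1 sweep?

Iteration 1:
  x_1 = (-2 - (-1)·0.0000) / (2) = -1.0000
  x_2 = (-2 - (2)·-1.0000) / (4) = 0.0000

(-1.0000, 0.0000)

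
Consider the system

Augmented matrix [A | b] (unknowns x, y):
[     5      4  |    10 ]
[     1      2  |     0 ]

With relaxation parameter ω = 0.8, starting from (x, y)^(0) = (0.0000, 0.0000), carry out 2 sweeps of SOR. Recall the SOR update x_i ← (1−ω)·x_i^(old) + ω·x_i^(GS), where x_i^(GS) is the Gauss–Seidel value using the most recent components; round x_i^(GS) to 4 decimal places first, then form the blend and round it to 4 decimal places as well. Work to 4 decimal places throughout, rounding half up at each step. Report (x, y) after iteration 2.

Iteration 1:
  x: GS value = (10 - (4)·0.0000) / (5) = 2.0000;  x ← (1−ω)·0.0000 + ω·2.0000 = 1.6000
  y: GS value = (0 - (1)·1.6000) / (2) = -0.8000;  y ← (1−ω)·0.0000 + ω·-0.8000 = -0.6400
Iteration 2:
  x: GS value = (10 - (4)·-0.6400) / (5) = 2.5120;  x ← (1−ω)·1.6000 + ω·2.5120 = 2.3296
  y: GS value = (0 - (1)·2.3296) / (2) = -1.1648;  y ← (1−ω)·-0.6400 + ω·-1.1648 = -1.0598

(2.3296, -1.0598)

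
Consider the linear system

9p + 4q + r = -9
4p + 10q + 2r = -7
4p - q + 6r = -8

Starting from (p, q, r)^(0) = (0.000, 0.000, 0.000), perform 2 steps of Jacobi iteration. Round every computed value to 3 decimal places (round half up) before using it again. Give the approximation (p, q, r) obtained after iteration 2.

(-0.541, -0.033, -0.783)

Iteration 1:
  p = (-9 - (4)·0.000 - (1)·0.000) / (9) = -1.000
  q = (-7 - (4)·0.000 - (2)·0.000) / (10) = -0.700
  r = (-8 - (4)·0.000 - (-1)·0.000) / (6) = -1.333
Iteration 2:
  p = (-9 - (4)·-0.700 - (1)·-1.333) / (9) = -0.541
  q = (-7 - (4)·-1.000 - (2)·-1.333) / (10) = -0.033
  r = (-8 - (4)·-1.000 - (-1)·-0.700) / (6) = -0.783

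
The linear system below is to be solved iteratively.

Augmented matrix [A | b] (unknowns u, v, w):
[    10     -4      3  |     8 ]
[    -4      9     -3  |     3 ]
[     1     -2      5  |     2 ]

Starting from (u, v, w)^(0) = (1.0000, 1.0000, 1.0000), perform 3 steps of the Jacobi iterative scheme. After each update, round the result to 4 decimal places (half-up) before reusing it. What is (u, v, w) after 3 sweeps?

(0.9740, 1.0279, 0.5604)

Iteration 1:
  u = (8 - (-4)·1.0000 - (3)·1.0000) / (10) = 0.9000
  v = (3 - (-4)·1.0000 - (-3)·1.0000) / (9) = 1.1111
  w = (2 - (1)·1.0000 - (-2)·1.0000) / (5) = 0.6000
Iteration 2:
  u = (8 - (-4)·1.1111 - (3)·0.6000) / (10) = 1.0644
  v = (3 - (-4)·0.9000 - (-3)·0.6000) / (9) = 0.9333
  w = (2 - (1)·0.9000 - (-2)·1.1111) / (5) = 0.6644
Iteration 3:
  u = (8 - (-4)·0.9333 - (3)·0.6644) / (10) = 0.9740
  v = (3 - (-4)·1.0644 - (-3)·0.6644) / (9) = 1.0279
  w = (2 - (1)·1.0644 - (-2)·0.9333) / (5) = 0.5604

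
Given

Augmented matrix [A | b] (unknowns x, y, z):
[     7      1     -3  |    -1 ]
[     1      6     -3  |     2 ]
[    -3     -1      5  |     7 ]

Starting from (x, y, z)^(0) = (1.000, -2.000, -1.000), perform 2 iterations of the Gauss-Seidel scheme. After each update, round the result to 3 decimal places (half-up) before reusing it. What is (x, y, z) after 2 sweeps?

Iteration 1:
  x = (-1 - (1)·-2.000 - (-3)·-1.000) / (7) = -0.286
  y = (2 - (1)·-0.286 - (-3)·-1.000) / (6) = -0.119
  z = (7 - (-3)·-0.286 - (-1)·-0.119) / (5) = 1.205
Iteration 2:
  x = (-1 - (1)·-0.119 - (-3)·1.205) / (7) = 0.391
  y = (2 - (1)·0.391 - (-3)·1.205) / (6) = 0.871
  z = (7 - (-3)·0.391 - (-1)·0.871) / (5) = 1.809

(0.391, 0.871, 1.809)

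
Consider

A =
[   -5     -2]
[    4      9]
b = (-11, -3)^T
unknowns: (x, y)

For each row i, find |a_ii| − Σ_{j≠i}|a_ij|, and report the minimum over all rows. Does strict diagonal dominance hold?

3

row 1: |-5| − (2) = 3
row 2: |9| − (4) = 5
minimum over rows = 3 → strictly diagonally dominant (convergence guaranteed)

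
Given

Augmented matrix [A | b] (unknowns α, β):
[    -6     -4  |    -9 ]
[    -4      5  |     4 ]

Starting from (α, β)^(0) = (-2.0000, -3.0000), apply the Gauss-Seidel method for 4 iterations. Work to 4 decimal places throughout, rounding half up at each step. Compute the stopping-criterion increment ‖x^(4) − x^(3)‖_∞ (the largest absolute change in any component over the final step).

1.2516

Iteration 1:
  α = (-9 - (-4)·-3.0000) / (-6) = 3.5000
  β = (4 - (-4)·3.5000) / (5) = 3.6000
Iteration 2:
  α = (-9 - (-4)·3.6000) / (-6) = -0.9000
  β = (4 - (-4)·-0.9000) / (5) = 0.0800
Iteration 3:
  α = (-9 - (-4)·0.0800) / (-6) = 1.4467
  β = (4 - (-4)·1.4467) / (5) = 1.9574
Iteration 4:
  α = (-9 - (-4)·1.9574) / (-6) = 0.1951
  β = (4 - (-4)·0.1951) / (5) = 0.9561
Change: (-1.2516, -1.0013) → max |·| = 1.2516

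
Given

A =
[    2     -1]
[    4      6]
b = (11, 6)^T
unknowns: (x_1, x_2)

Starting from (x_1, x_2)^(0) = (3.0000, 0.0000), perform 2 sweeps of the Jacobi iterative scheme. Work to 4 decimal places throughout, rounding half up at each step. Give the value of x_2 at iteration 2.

-2.6667

Iteration 1:
  x_1 = (11 - (-1)·0.0000) / (2) = 5.5000
  x_2 = (6 - (4)·3.0000) / (6) = -1.0000
Iteration 2:
  x_1 = (11 - (-1)·-1.0000) / (2) = 5.0000
  x_2 = (6 - (4)·5.5000) / (6) = -2.6667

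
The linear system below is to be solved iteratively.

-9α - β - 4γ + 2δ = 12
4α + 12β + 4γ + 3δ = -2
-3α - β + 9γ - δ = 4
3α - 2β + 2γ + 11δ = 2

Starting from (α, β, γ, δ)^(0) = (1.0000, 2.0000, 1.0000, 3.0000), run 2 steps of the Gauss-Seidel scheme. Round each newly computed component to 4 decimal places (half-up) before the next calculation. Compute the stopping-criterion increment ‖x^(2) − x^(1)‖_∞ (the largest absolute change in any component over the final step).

0.8935

Iteration 1:
  α = (12 - (-1)·2.0000 - (-4)·1.0000 - (2)·3.0000) / (-9) = -1.3333
  β = (-2 - (4)·-1.3333 - (4)·1.0000 - (3)·3.0000) / (12) = -0.8056
  γ = (4 - (-3)·-1.3333 - (-1)·-0.8056 - (-1)·3.0000) / (9) = 0.2438
  δ = (2 - (3)·-1.3333 - (-2)·-0.8056 - (2)·0.2438) / (11) = 0.3546
Iteration 2:
  α = (12 - (-1)·-0.8056 - (-4)·0.2438 - (2)·0.3546) / (-9) = -1.2734
  β = (-2 - (4)·-1.2734 - (4)·0.2438 - (3)·0.3546) / (12) = 0.0879
  γ = (4 - (-3)·-1.2734 - (-1)·0.0879 - (-1)·0.3546) / (9) = 0.0691
  δ = (2 - (3)·-1.2734 - (-2)·0.0879 - (2)·0.0691) / (11) = 0.5325
Change: (0.0599, 0.8935, -0.1747, 0.1779) → max |·| = 0.8935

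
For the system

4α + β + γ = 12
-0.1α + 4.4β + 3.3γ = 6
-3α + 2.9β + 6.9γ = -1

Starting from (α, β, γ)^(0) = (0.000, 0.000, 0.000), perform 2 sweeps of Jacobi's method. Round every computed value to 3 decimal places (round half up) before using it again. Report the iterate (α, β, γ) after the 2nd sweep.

(2.695, 1.541, 0.586)

Iteration 1:
  α = (12 - (1)·0.000 - (1)·0.000) / (4) = 3.000
  β = (6 - (-0.1)·0.000 - (3.3)·0.000) / (4.4) = 1.364
  γ = (-1 - (-3)·0.000 - (2.9)·0.000) / (6.9) = -0.145
Iteration 2:
  α = (12 - (1)·1.364 - (1)·-0.145) / (4) = 2.695
  β = (6 - (-0.1)·3.000 - (3.3)·-0.145) / (4.4) = 1.541
  γ = (-1 - (-3)·3.000 - (2.9)·1.364) / (6.9) = 0.586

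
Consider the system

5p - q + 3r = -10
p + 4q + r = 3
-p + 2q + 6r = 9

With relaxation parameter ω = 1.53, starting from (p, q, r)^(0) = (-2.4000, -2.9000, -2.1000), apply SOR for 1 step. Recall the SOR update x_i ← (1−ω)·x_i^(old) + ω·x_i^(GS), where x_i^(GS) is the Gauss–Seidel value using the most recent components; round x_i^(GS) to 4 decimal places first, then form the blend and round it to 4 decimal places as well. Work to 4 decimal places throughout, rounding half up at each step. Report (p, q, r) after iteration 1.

Iteration 1:
  p: GS value = (-10 - (-1)·-2.9000 - (3)·-2.1000) / (5) = -1.3200;  p ← (1−ω)·-2.4000 + ω·-1.3200 = -0.7476
  q: GS value = (3 - (1)·-0.7476 - (1)·-2.1000) / (4) = 1.4619;  q ← (1−ω)·-2.9000 + ω·1.4619 = 3.7737
  r: GS value = (9 - (-1)·-0.7476 - (2)·3.7737) / (6) = 0.1175;  r ← (1−ω)·-2.1000 + ω·0.1175 = 1.2928

(-0.7476, 3.7737, 1.2928)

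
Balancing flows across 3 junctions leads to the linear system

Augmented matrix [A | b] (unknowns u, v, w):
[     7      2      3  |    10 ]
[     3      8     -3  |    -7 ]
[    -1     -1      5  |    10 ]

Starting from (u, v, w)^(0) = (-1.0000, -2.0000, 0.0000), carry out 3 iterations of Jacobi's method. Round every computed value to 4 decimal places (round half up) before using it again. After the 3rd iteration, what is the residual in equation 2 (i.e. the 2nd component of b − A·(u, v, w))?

Iteration 1:
  u = (10 - (2)·-2.0000 - (3)·0.0000) / (7) = 2.0000
  v = (-7 - (3)·-1.0000 - (-3)·0.0000) / (8) = -0.5000
  w = (10 - (-1)·-1.0000 - (-1)·-2.0000) / (5) = 1.4000
Iteration 2:
  u = (10 - (2)·-0.5000 - (3)·1.4000) / (7) = 0.9714
  v = (-7 - (3)·2.0000 - (-3)·1.4000) / (8) = -1.1000
  w = (10 - (-1)·2.0000 - (-1)·-0.5000) / (5) = 2.3000
Iteration 3:
  u = (10 - (2)·-1.1000 - (3)·2.3000) / (7) = 0.7571
  v = (-7 - (3)·0.9714 - (-3)·2.3000) / (8) = -0.3768
  w = (10 - (-1)·0.9714 - (-1)·-1.1000) / (5) = 1.9743
Residual b − A·x = (-0.4690, -0.3340, 0.5088)

-0.3340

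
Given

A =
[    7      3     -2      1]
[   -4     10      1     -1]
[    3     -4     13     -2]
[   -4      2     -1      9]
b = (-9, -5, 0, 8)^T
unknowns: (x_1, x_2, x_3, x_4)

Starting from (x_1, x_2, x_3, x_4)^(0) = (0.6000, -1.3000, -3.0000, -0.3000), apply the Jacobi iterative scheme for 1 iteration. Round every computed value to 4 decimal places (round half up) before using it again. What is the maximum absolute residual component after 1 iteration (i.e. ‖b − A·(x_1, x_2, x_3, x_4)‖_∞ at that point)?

Iteration 1:
  x_1 = (-9 - (3)·-1.3000 - (-2)·-3.0000 - (1)·-0.3000) / (7) = -1.5429
  x_2 = (-5 - (-4)·0.6000 - (1)·-3.0000 - (-1)·-0.3000) / (10) = 0.0100
  x_3 = (0 - (3)·0.6000 - (-4)·-1.3000 - (-2)·-0.3000) / (13) = -0.5846
  x_4 = (8 - (-4)·0.6000 - (2)·-1.3000 - (-1)·-3.0000) / (9) = 1.1111
Residual b − A·x = (-0.5100, -9.5759, 14.4907, -8.7761); ∞-norm = 14.4907

14.4907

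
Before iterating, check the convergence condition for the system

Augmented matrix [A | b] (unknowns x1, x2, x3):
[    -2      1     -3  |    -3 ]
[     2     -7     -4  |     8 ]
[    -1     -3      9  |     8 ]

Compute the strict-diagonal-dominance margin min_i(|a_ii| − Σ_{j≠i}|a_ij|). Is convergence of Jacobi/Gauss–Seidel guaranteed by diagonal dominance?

-2

row 1: |-2| − (1+3) = -2
row 2: |-7| − (2+4) = 1
row 3: |9| − (1+3) = 5
minimum over rows = -2 → not strictly diagonally dominant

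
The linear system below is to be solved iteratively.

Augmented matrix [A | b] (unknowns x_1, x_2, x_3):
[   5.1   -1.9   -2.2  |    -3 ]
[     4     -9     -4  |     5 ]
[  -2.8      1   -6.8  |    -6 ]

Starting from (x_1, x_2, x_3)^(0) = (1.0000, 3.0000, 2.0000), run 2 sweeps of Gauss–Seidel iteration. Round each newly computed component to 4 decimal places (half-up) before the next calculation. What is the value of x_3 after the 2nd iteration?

1.0707

Iteration 1:
  x_1 = (-3 - (-1.9)·3.0000 - (-2.2)·2.0000) / (5.1) = 1.3922
  x_2 = (5 - (4)·1.3922 - (-4)·2.0000) / (-9) = -0.8257
  x_3 = (-6 - (-2.8)·1.3922 - (1)·-0.8257) / (-6.8) = 0.1877
Iteration 2:
  x_1 = (-3 - (-1.9)·-0.8257 - (-2.2)·0.1877) / (5.1) = -0.8149
  x_2 = (5 - (4)·-0.8149 - (-4)·0.1877) / (-9) = -1.0012
  x_3 = (-6 - (-2.8)·-0.8149 - (1)·-1.0012) / (-6.8) = 1.0707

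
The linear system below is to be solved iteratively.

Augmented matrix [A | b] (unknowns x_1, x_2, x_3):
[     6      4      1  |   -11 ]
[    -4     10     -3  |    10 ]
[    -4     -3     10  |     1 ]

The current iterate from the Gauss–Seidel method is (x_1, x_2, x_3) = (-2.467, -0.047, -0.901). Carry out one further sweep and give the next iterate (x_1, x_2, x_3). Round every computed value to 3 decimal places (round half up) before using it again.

One sweep:
  x_1 = (-11 - (4)·-0.047 - (1)·-0.901) / (6) = -1.652
  x_2 = (10 - (-4)·-1.652 - (-3)·-0.901) / (10) = 0.069
  x_3 = (1 - (-4)·-1.652 - (-3)·0.069) / (10) = -0.540

(-1.652, 0.069, -0.540)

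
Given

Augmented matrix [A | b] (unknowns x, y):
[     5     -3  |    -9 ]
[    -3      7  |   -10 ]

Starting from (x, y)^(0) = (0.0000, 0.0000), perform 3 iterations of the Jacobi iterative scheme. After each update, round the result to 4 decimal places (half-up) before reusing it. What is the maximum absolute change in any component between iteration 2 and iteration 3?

0.4628

Iteration 1:
  x = (-9 - (-3)·0.0000) / (5) = -1.8000
  y = (-10 - (-3)·0.0000) / (7) = -1.4286
Iteration 2:
  x = (-9 - (-3)·-1.4286) / (5) = -2.6572
  y = (-10 - (-3)·-1.8000) / (7) = -2.2000
Iteration 3:
  x = (-9 - (-3)·-2.2000) / (5) = -3.1200
  y = (-10 - (-3)·-2.6572) / (7) = -2.5674
Change: (-0.4628, -0.3674) → max |·| = 0.4628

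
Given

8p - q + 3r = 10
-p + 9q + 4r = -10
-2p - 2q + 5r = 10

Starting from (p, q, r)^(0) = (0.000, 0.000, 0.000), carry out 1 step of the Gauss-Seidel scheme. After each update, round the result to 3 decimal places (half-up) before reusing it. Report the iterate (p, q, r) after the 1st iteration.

(1.250, -0.972, 2.111)

Iteration 1:
  p = (10 - (-1)·0.000 - (3)·0.000) / (8) = 1.250
  q = (-10 - (-1)·1.250 - (4)·0.000) / (9) = -0.972
  r = (10 - (-2)·1.250 - (-2)·-0.972) / (5) = 2.111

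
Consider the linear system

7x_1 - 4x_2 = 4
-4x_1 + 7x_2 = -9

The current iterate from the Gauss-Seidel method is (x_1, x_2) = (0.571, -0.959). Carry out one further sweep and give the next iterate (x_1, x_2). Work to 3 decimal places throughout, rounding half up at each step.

(0.023, -1.273)

One sweep:
  x_1 = (4 - (-4)·-0.959) / (7) = 0.023
  x_2 = (-9 - (-4)·0.023) / (7) = -1.273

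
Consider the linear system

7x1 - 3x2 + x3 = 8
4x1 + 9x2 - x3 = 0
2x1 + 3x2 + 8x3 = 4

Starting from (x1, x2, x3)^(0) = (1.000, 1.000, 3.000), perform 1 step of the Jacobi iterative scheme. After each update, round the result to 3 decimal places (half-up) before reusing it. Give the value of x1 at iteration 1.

Iteration 1:
  x1 = (8 - (-3)·1.000 - (1)·3.000) / (7) = 1.143
  x2 = (0 - (4)·1.000 - (-1)·3.000) / (9) = -0.111
  x3 = (4 - (2)·1.000 - (3)·1.000) / (8) = -0.125

1.143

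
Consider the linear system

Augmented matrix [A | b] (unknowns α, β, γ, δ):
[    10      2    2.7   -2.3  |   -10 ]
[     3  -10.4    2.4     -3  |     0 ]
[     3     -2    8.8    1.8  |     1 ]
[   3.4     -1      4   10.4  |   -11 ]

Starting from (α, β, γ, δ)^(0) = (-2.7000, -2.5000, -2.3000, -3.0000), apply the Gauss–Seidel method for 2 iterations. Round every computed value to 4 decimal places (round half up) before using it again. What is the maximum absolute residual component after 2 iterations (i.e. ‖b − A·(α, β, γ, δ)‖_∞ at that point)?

1.0848

Iteration 1:
  α = (-10 - (2)·-2.5000 - (2.7)·-2.3000 - (-2.3)·-3.0000) / (10) = -0.5690
  β = (0 - (3)·-0.5690 - (2.4)·-2.3000 - (-3)·-3.0000) / (-10.4) = 0.1705
  γ = (1 - (3)·-0.5690 - (-2)·0.1705 - (1.8)·-3.0000) / (8.8) = 0.9600
  δ = (-11 - (3.4)·-0.5690 - (-1)·0.1705 - (4)·0.9600) / (10.4) = -1.2245
Iteration 2:
  α = (-10 - (2)·0.1705 - (2.7)·0.9600 - (-2.3)·-1.2245) / (10) = -1.5749
  β = (0 - (3)·-1.5749 - (2.4)·0.9600 - (-3)·-1.2245) / (-10.4) = 0.1205
  γ = (1 - (3)·-1.5749 - (-2)·0.1205 - (1.8)·-1.2245) / (8.8) = 0.9284
  δ = (-11 - (3.4)·-1.5749 - (-1)·0.1205 - (4)·0.9284) / (10.4) = -0.8883
Residual b − A·x = (0.9582, 1.0848, -0.6053, -0.0001); ∞-norm = 1.0848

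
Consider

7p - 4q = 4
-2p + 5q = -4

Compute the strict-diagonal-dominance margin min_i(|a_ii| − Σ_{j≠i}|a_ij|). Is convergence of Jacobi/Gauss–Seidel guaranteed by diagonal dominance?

row 1: |7| − (4) = 3
row 2: |5| − (2) = 3
minimum over rows = 3 → strictly diagonally dominant (convergence guaranteed)

3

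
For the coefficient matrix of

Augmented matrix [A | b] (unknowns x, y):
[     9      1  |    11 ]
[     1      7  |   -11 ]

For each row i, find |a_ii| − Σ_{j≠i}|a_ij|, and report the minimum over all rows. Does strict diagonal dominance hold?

row 1: |9| − (1) = 8
row 2: |7| − (1) = 6
minimum over rows = 6 → strictly diagonally dominant (convergence guaranteed)

6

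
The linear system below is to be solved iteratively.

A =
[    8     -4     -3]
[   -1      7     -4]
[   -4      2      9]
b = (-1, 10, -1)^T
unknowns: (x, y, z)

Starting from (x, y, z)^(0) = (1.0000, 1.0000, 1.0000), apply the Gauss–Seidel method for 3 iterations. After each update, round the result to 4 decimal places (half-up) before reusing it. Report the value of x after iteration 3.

Iteration 1:
  x = (-1 - (-4)·1.0000 - (-3)·1.0000) / (8) = 0.7500
  y = (10 - (-1)·0.7500 - (-4)·1.0000) / (7) = 2.1071
  z = (-1 - (-4)·0.7500 - (2)·2.1071) / (9) = -0.2460
Iteration 2:
  x = (-1 - (-4)·2.1071 - (-3)·-0.2460) / (8) = 0.8363
  y = (10 - (-1)·0.8363 - (-4)·-0.2460) / (7) = 1.4075
  z = (-1 - (-4)·0.8363 - (2)·1.4075) / (9) = -0.0522
Iteration 3:
  x = (-1 - (-4)·1.4075 - (-3)·-0.0522) / (8) = 0.5592
  y = (10 - (-1)·0.5592 - (-4)·-0.0522) / (7) = 1.4786
  z = (-1 - (-4)·0.5592 - (2)·1.4786) / (9) = -0.1912

0.5592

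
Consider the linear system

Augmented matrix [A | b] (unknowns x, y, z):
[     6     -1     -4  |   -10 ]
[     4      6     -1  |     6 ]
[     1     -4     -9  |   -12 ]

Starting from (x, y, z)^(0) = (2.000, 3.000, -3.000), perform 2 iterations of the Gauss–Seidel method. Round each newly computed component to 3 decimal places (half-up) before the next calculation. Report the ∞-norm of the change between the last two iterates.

1.816

Iteration 1:
  x = (-10 - (-1)·3.000 - (-4)·-3.000) / (6) = -3.167
  y = (6 - (4)·-3.167 - (-1)·-3.000) / (6) = 2.611
  z = (-12 - (1)·-3.167 - (-4)·2.611) / (-9) = -0.179
Iteration 2:
  x = (-10 - (-1)·2.611 - (-4)·-0.179) / (6) = -1.351
  y = (6 - (4)·-1.351 - (-1)·-0.179) / (6) = 1.871
  z = (-12 - (1)·-1.351 - (-4)·1.871) / (-9) = 0.352
Change: (1.816, -0.740, 0.531) → max |·| = 1.816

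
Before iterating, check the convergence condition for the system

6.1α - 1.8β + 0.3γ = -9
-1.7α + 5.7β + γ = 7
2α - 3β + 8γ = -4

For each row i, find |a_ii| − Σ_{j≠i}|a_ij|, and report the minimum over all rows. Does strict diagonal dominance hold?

3

row 1: |6.1| − (1.8+0.3) = 4
row 2: |5.7| − (1.7+1) = 3
row 3: |8| − (2+3) = 3
minimum over rows = 3 → strictly diagonally dominant (convergence guaranteed)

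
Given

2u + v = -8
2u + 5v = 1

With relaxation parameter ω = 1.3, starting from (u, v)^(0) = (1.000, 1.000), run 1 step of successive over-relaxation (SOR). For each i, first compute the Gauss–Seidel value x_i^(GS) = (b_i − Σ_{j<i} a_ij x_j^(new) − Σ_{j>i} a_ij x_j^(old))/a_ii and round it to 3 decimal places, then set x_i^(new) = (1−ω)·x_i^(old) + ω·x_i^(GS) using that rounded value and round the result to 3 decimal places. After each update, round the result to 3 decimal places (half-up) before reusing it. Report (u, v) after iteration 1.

Iteration 1:
  u: GS value = (-8 - (1)·1.000) / (2) = -4.500;  u ← (1−ω)·1.000 + ω·-4.500 = -6.150
  v: GS value = (1 - (2)·-6.150) / (5) = 2.660;  v ← (1−ω)·1.000 + ω·2.660 = 3.158

(-6.150, 3.158)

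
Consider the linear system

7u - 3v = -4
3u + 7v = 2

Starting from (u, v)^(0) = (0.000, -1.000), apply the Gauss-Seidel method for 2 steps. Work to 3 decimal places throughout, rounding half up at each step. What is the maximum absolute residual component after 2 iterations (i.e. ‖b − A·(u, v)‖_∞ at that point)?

Iteration 1:
  u = (-4 - (-3)·-1.000) / (7) = -1.000
  v = (2 - (3)·-1.000) / (7) = 0.714
Iteration 2:
  u = (-4 - (-3)·0.714) / (7) = -0.265
  v = (2 - (3)·-0.265) / (7) = 0.399
Residual b − A·x = (-0.948, 0.002); ∞-norm = 0.948

0.948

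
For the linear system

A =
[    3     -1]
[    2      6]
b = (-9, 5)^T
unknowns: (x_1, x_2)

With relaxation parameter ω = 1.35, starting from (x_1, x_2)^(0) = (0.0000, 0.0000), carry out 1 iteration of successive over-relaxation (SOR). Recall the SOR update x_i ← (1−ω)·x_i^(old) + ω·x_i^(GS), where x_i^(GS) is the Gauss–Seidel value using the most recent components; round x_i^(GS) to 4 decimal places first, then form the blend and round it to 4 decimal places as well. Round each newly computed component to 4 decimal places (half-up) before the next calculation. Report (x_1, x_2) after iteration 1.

(-4.0500, 2.9475)

Iteration 1:
  x_1: GS value = (-9 - (-1)·0.0000) / (3) = -3.0000;  x_1 ← (1−ω)·0.0000 + ω·-3.0000 = -4.0500
  x_2: GS value = (5 - (2)·-4.0500) / (6) = 2.1833;  x_2 ← (1−ω)·0.0000 + ω·2.1833 = 2.9475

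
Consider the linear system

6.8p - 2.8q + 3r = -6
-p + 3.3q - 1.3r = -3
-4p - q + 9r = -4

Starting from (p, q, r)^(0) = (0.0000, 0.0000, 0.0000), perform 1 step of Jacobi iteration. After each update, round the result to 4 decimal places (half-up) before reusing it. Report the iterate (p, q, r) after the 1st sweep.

Iteration 1:
  p = (-6 - (-2.8)·0.0000 - (3)·0.0000) / (6.8) = -0.8824
  q = (-3 - (-1)·0.0000 - (-1.3)·0.0000) / (3.3) = -0.9091
  r = (-4 - (-4)·0.0000 - (-1)·0.0000) / (9) = -0.4444

(-0.8824, -0.9091, -0.4444)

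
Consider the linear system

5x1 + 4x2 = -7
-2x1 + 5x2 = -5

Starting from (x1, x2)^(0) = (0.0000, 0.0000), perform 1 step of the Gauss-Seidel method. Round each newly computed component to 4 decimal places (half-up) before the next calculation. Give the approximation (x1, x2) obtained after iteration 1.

(-1.4000, -1.5600)

Iteration 1:
  x1 = (-7 - (4)·0.0000) / (5) = -1.4000
  x2 = (-5 - (-2)·-1.4000) / (5) = -1.5600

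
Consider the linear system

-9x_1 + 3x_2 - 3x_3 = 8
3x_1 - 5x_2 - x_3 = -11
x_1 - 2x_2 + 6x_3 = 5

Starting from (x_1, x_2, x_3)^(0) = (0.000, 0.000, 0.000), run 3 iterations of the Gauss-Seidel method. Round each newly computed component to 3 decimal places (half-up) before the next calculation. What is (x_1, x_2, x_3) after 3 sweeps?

(-0.906, 1.369, 1.441)

Iteration 1:
  x_1 = (8 - (3)·0.000 - (-3)·0.000) / (-9) = -0.889
  x_2 = (-11 - (3)·-0.889 - (-1)·0.000) / (-5) = 1.667
  x_3 = (5 - (1)·-0.889 - (-2)·1.667) / (6) = 1.537
Iteration 2:
  x_1 = (8 - (3)·1.667 - (-3)·1.537) / (-9) = -0.846
  x_2 = (-11 - (3)·-0.846 - (-1)·1.537) / (-5) = 1.385
  x_3 = (5 - (1)·-0.846 - (-2)·1.385) / (6) = 1.436
Iteration 3:
  x_1 = (8 - (3)·1.385 - (-3)·1.436) / (-9) = -0.906
  x_2 = (-11 - (3)·-0.906 - (-1)·1.436) / (-5) = 1.369
  x_3 = (5 - (1)·-0.906 - (-2)·1.369) / (6) = 1.441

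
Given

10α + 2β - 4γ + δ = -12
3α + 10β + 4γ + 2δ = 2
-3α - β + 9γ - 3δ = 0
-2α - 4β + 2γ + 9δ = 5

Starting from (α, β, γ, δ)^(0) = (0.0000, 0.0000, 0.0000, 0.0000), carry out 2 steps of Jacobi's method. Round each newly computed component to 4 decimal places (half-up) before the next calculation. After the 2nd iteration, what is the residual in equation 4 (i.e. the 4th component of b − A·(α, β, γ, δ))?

Iteration 1:
  α = (-12 - (2)·0.0000 - (-4)·0.0000 - (1)·0.0000) / (10) = -1.2000
  β = (2 - (3)·0.0000 - (4)·0.0000 - (2)·0.0000) / (10) = 0.2000
  γ = (0 - (-3)·0.0000 - (-1)·0.0000 - (-3)·0.0000) / (9) = 0.0000
  δ = (5 - (-2)·0.0000 - (-4)·0.0000 - (2)·0.0000) / (9) = 0.5556
Iteration 2:
  α = (-12 - (2)·0.2000 - (-4)·0.0000 - (1)·0.5556) / (10) = -1.2956
  β = (2 - (3)·-1.2000 - (4)·0.0000 - (2)·0.5556) / (10) = 0.4489
  γ = (0 - (-3)·-1.2000 - (-1)·0.2000 - (-3)·0.5556) / (9) = -0.1926
  δ = (5 - (-2)·-1.2000 - (-4)·0.2000 - (2)·0.0000) / (9) = 0.3778
Residual b − A·x = (-1.0900, 1.4126, -0.5711, 1.1894)

1.1894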